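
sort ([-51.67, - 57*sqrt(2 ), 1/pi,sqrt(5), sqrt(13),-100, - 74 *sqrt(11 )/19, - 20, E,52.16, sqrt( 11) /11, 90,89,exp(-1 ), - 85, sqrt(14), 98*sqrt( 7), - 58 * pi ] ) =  [ - 58 * pi, - 100, - 85, - 57*sqrt (2 ), - 51.67,  -  20,-74*sqrt( 11)/19,sqrt( 11 )/11,1/pi, exp( - 1), sqrt(5), E , sqrt(13 ), sqrt(14 ), 52.16, 89,90, 98 * sqrt(7)] 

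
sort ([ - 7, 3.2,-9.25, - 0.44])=[ - 9.25,-7, - 0.44, 3.2]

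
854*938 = 801052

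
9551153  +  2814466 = 12365619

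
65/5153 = 65/5153 =0.01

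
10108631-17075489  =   -6966858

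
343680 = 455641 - 111961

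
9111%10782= 9111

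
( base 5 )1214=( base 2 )10111000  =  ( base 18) A4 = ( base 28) 6g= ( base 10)184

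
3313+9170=12483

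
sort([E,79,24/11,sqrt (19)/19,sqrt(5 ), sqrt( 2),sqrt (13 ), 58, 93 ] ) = [sqrt ( 19)/19  ,  sqrt( 2), 24/11, sqrt( 5), E,sqrt (13 ), 58 , 79, 93]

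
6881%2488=1905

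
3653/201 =3653/201 = 18.17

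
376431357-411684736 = -35253379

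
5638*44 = 248072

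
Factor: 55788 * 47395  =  2644072260 = 2^2 * 3^1* 5^1* 4649^1* 9479^1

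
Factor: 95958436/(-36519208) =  -23989609/9129802 = - 2^( - 1)*  7^1*11^(-1)*19^1*317^1*569^1* 414991^( - 1) 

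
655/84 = 7 + 67/84 = 7.80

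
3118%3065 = 53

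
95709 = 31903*3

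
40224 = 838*48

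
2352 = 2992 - 640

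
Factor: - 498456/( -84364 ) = 774/131 = 2^1*3^2 * 43^1* 131^( - 1)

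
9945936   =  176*56511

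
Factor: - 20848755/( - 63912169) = 3^1*5^1*523^( - 1)*122203^(  -  1)*1389917^1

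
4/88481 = 4/88481 = 0.00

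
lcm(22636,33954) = 67908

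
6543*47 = 307521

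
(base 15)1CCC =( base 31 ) 6g5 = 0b1100001111011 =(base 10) 6267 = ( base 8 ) 14173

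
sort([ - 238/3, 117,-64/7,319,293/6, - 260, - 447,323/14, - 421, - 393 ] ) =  [ - 447, - 421, - 393, - 260, - 238/3, - 64/7 , 323/14, 293/6,117, 319 ] 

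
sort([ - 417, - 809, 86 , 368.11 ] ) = [ - 809 , - 417, 86,368.11 ] 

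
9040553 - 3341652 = 5698901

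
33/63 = 11/21 = 0.52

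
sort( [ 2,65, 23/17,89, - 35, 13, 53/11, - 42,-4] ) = [ - 42, - 35,-4 , 23/17,2, 53/11, 13, 65, 89 ] 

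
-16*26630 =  - 426080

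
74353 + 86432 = 160785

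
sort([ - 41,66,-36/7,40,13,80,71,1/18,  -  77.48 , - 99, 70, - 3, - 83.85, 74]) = [ - 99, - 83.85, - 77.48,-41, - 36/7, - 3,1/18,13,40,66,70 , 71,74,80] 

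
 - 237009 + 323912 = 86903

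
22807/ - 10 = - 22807/10 = -2280.70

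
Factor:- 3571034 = -2^1 * 53^1*59^1 *571^1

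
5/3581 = 5/3581 = 0.00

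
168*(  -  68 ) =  - 11424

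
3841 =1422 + 2419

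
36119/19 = 1901 = 1901.00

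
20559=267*77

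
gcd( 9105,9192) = 3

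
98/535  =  98/535=0.18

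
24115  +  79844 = 103959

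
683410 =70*9763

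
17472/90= 2912/15 = 194.13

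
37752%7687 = 7004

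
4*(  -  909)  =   - 3636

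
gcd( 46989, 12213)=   207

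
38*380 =14440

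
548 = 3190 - 2642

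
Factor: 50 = 2^1*5^2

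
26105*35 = 913675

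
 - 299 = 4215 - 4514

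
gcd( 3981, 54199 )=1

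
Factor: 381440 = 2^9*5^1*149^1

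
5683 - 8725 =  - 3042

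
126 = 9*14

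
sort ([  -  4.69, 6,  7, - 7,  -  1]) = [ - 7 ,  -  4.69, - 1,  6,7 ] 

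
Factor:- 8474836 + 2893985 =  - 19^1 * 293729^1 =-5580851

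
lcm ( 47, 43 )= 2021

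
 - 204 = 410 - 614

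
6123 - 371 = 5752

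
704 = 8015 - 7311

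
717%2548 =717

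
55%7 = 6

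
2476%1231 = 14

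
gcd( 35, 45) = 5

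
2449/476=5 + 69/476=5.14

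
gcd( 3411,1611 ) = 9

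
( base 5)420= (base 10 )110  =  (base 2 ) 1101110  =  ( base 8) 156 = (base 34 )38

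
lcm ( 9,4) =36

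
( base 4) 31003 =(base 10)835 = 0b1101000011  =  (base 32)Q3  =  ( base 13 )4C3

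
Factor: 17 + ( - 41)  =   - 24 = - 2^3*3^1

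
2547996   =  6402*398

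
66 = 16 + 50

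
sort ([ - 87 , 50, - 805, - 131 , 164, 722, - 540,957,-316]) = [ - 805,-540, - 316, - 131, - 87, 50, 164,722,957]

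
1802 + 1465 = 3267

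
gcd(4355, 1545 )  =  5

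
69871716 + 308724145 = 378595861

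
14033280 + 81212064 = 95245344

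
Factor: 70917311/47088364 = 2^( - 2) *211^1*336101^1*11772091^( - 1)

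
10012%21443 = 10012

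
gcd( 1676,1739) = 1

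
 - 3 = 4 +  - 7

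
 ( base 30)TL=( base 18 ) 2D9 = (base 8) 1573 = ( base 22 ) 1IB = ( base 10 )891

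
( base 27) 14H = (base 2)1101010110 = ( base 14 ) 450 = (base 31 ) rh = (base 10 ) 854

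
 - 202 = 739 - 941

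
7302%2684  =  1934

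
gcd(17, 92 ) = 1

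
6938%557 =254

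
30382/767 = 30382/767 = 39.61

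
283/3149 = 283/3149 =0.09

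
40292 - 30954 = 9338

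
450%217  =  16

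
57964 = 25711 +32253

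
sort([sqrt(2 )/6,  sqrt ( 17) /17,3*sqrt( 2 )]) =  [sqrt( 2 )/6,sqrt(17 ) /17 , 3*sqrt( 2 ) ] 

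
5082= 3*1694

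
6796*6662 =45274952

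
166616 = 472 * 353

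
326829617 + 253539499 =580369116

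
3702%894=126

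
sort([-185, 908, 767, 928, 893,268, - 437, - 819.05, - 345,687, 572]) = [- 819.05, -437, - 345 ,  -  185, 268, 572, 687, 767, 893, 908, 928 ]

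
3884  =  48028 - 44144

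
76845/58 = 76845/58 = 1324.91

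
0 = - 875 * 0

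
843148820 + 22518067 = 865666887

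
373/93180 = 373/93180=0.00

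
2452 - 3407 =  - 955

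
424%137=13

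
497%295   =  202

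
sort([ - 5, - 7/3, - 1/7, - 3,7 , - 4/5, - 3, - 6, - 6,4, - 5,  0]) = [-6, - 6, - 5 , - 5, - 3 , - 3, - 7/3, - 4/5, - 1/7, 0 , 4,7]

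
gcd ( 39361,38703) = 7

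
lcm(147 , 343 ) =1029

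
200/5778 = 100/2889  =  0.03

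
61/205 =61/205=0.30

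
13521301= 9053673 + 4467628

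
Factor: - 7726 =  - 2^1 *3863^1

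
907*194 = 175958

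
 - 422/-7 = 60 + 2/7= 60.29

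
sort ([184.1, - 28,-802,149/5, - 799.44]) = [ - 802,-799.44, - 28,  149/5,184.1 ]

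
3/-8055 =-1 +2684/2685 =- 0.00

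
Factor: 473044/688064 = 2^ (  -  4) * 11^1  =  11/16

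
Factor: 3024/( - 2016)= - 2^(-1)*3^1 = - 3/2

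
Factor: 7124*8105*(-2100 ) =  - 121254042000 = -  2^4*3^1 * 5^3*7^1*13^1*137^1*1621^1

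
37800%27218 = 10582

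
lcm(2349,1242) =108054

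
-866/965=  - 866/965 = - 0.90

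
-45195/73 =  - 620 + 65/73 =- 619.11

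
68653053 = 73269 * 937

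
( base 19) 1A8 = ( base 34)GF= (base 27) kj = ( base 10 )559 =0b1000101111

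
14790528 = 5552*2664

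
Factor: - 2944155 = - 3^1*5^1*196277^1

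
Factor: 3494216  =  2^3*11^1*59^1*673^1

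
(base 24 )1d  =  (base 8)45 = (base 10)37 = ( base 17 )23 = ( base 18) 21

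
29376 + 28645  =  58021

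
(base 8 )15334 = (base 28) 8lg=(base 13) 318C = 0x1adc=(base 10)6876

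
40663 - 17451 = 23212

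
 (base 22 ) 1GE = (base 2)1101010010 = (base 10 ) 850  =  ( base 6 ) 3534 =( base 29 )109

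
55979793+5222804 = 61202597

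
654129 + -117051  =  537078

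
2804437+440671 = 3245108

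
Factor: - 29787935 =-5^1*41^1 * 145307^1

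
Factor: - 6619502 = -2^1 *3309751^1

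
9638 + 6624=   16262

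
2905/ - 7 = - 415 + 0/1 = - 415.00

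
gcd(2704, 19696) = 16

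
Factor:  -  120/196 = - 30/49 = - 2^1*3^1*5^1*7^( - 2 )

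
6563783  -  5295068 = 1268715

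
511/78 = 511/78 = 6.55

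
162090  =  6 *27015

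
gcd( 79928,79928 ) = 79928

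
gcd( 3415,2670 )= 5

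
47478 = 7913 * 6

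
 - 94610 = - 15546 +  - 79064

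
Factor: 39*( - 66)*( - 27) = 2^1 * 3^5 * 11^1*13^1 = 69498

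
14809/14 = 14809/14 = 1057.79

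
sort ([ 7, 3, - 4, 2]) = [-4, 2,3, 7]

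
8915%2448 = 1571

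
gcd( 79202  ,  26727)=1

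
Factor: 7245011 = 79^1* 293^1  *313^1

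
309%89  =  42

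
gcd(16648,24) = 8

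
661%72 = 13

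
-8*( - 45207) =361656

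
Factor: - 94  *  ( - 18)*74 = 125208 = 2^3*3^2*37^1*47^1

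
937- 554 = 383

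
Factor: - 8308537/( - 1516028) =2^(-2 ) * 379007^ ( - 1) * 8308537^1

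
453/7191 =151/2397  =  0.06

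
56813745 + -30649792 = 26163953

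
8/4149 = 8/4149 = 0.00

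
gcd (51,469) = 1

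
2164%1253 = 911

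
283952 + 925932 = 1209884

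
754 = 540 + 214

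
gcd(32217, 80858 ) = 1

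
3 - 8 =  - 5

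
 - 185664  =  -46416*4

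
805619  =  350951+454668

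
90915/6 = 30305/2 = 15152.50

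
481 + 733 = 1214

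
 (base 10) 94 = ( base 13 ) 73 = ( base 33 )2S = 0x5E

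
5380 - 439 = 4941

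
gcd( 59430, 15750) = 210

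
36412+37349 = 73761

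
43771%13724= 2599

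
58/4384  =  29/2192 = 0.01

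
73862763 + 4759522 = 78622285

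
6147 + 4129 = 10276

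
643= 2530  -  1887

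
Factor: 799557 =3^1*  11^1 *24229^1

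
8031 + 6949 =14980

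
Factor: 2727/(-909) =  - 3  =  -3^1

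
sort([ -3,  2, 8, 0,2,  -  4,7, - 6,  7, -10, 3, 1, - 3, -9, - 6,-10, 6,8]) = [ - 10,-10, - 9 , - 6, - 6 ,-4, - 3, - 3, 0, 1,  2,  2,3, 6, 7 , 7,8,8 ] 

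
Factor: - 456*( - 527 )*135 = 32442120=2^3*3^4*5^1*17^1*19^1*31^1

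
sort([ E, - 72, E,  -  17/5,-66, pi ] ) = [ - 72, - 66, - 17/5, E, E,pi ]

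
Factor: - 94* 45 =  - 4230 =- 2^1 * 3^2*5^1*47^1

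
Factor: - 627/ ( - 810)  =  2^( - 1 )*3^ ( - 3)*5^( - 1) * 11^1*19^1= 209/270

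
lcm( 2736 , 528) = 30096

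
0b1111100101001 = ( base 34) 6ul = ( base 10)7977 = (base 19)131G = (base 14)2c9b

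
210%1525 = 210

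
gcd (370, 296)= 74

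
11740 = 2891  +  8849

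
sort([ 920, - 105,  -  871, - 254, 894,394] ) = [ - 871,  -  254, - 105, 394,894,920] 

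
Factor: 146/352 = 73/176= 2^( - 4)*11^(-1)*73^1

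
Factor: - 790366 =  - 2^1*29^1*13627^1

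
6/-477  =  -1 +157/159 = -  0.01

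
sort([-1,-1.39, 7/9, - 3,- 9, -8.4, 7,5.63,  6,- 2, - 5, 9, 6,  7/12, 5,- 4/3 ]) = [ - 9, - 8.4 ,  -  5, - 3, - 2,-1.39, - 4/3 ,-1 , 7/12, 7/9, 5, 5.63, 6,6,7, 9]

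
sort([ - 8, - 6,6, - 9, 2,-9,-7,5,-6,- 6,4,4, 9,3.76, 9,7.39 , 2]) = [ - 9, - 9,-8, - 7,  -  6,-6,  -  6,2,2 , 3.76,4,4 , 5,6,7.39,9, 9]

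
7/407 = 7/407 = 0.02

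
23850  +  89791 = 113641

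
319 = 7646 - 7327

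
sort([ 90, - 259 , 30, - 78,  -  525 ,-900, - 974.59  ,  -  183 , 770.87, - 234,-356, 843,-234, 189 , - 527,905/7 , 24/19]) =[ - 974.59 , - 900 , - 527, - 525, - 356 ,  -  259,  -  234 , - 234, - 183,-78,24/19,30, 90, 905/7 , 189,770.87, 843 ] 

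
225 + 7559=7784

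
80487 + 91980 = 172467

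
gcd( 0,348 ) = 348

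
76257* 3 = 228771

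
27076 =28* 967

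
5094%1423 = 825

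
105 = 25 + 80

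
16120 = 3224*5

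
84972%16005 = 4947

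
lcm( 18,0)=0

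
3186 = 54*59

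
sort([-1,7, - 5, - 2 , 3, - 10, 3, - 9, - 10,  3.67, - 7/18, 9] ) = [ - 10, - 10,-9,-5, - 2,-1,  -  7/18, 3,  3,  3.67, 7, 9 ]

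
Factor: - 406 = -2^1* 7^1*29^1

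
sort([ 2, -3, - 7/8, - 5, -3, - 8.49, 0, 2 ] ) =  [ - 8.49 ,-5, - 3,  -  3, - 7/8, 0,2, 2 ] 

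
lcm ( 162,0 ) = 0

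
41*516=21156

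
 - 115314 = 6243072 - 6358386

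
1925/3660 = 385/732 = 0.53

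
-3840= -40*96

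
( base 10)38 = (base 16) 26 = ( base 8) 46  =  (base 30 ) 18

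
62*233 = 14446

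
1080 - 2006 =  - 926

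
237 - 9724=-9487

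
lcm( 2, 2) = 2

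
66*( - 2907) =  - 191862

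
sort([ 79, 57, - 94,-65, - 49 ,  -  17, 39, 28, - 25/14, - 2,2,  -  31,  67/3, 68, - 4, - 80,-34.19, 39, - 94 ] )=[ - 94,- 94 ,-80, - 65, - 49, - 34.19, - 31, - 17 , - 4, - 2, - 25/14, 2, 67/3,28,39, 39,57, 68, 79 ]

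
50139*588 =29481732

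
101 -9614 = -9513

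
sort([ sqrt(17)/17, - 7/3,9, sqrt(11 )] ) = [ -7/3,sqrt(17)/17,sqrt( 11), 9]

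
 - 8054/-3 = 2684 + 2/3 = 2684.67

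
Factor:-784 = -2^4*7^2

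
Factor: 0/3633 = 0=   0^1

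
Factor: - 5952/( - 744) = 8 = 2^3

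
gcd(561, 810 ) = 3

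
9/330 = 3/110=0.03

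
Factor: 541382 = 2^1 * 17^1*15923^1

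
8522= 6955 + 1567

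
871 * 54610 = 47565310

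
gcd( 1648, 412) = 412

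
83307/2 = 83307/2 = 41653.50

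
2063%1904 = 159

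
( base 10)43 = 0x2b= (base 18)27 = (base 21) 21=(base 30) 1d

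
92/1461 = 92/1461 = 0.06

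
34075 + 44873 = 78948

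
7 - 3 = 4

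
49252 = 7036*7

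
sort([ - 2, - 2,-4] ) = [ - 4, - 2, - 2] 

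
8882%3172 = 2538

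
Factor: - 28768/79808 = - 31/86 = - 2^(- 1 ) * 31^1*43^(-1) 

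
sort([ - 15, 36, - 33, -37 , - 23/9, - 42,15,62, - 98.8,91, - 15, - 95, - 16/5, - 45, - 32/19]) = [-98.8, - 95, - 45,-42, - 37,-33,  -  15, - 15,-16/5, -23/9, - 32/19, 15, 36,62,  91]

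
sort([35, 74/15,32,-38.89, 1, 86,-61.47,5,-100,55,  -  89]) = [ - 100, - 89 ,-61.47,-38.89,1,  74/15, 5,32,35,55,86]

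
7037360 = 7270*968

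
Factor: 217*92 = 19964  =  2^2*7^1*23^1*31^1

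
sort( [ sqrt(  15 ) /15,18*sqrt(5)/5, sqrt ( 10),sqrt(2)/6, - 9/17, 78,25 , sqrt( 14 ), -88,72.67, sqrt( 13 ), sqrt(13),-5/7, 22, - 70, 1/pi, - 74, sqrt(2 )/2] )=[ - 88,  -  74,-70,-5/7, - 9/17, sqrt(2) /6, sqrt( 15)/15, 1/pi, sqrt(2)/2, sqrt(10), sqrt(13), sqrt(13 ), sqrt (14 ), 18*sqrt( 5) /5,22, 25,  72.67,78 ]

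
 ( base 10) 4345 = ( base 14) 1825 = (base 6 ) 32041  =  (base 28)5F5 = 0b1000011111001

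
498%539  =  498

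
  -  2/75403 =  - 1+75401/75403= - 0.00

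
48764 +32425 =81189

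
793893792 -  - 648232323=1442126115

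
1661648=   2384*697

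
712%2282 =712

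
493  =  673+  - 180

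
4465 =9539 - 5074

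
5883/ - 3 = -1961 + 0/1 = - 1961.00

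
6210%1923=441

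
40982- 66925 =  - 25943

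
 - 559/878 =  - 1+ 319/878 = - 0.64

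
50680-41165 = 9515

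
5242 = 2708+2534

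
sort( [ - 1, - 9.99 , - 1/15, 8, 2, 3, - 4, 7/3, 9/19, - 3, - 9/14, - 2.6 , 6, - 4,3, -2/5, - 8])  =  [ - 9.99, - 8  , -4, - 4, - 3,-2.6 , - 1, - 9/14, - 2/5, - 1/15, 9/19 , 2, 7/3, 3,3, 6,  8]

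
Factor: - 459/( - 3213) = 1/7  =  7^( - 1)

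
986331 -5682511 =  - 4696180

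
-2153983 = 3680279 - 5834262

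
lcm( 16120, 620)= 16120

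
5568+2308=7876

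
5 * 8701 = 43505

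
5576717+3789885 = 9366602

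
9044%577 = 389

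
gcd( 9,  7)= 1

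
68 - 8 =60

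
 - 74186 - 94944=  - 169130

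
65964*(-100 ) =  -  6596400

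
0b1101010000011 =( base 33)67M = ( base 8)15203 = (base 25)ALC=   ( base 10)6787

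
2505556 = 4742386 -2236830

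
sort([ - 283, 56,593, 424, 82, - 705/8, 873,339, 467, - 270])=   [ - 283, - 270, - 705/8, 56, 82, 339, 424, 467, 593, 873 ] 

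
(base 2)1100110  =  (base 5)402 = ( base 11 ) 93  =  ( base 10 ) 102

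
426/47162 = 213/23581= 0.01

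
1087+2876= 3963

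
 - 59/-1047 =59/1047=0.06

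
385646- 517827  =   - 132181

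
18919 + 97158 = 116077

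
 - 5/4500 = - 1/900 = - 0.00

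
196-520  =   - 324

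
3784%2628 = 1156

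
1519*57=86583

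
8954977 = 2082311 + 6872666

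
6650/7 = 950 =950.00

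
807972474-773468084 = 34504390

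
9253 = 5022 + 4231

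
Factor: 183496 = 2^3*22937^1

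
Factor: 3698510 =2^1 * 5^1*369851^1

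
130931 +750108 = 881039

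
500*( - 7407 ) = - 3703500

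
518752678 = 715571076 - 196818398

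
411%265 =146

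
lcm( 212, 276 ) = 14628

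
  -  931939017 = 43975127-975914144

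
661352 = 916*722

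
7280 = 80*91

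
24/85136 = 3/10642 = 0.00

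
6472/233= 6472/233 = 27.78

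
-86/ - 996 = 43/498 = 0.09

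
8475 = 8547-72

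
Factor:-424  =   - 2^3*53^1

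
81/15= 27/5 = 5.40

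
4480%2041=398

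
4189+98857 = 103046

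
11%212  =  11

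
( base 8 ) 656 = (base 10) 430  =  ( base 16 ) 1ae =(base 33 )d1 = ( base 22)jc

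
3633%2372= 1261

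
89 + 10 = 99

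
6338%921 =812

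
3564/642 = 5 + 59/107 = 5.55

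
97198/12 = 48599/6 = 8099.83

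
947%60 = 47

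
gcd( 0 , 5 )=5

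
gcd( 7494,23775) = 3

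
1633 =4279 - 2646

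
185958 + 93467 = 279425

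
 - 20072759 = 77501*(-259) 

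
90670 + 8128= 98798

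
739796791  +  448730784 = 1188527575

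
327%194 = 133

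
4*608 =2432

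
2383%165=73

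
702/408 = 1 + 49/68 = 1.72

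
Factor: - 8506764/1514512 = - 2^( - 2)*3^2* 7^1*103^(-1)*919^( - 1 )*33757^1  =  - 2126691/378628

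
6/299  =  6/299 = 0.02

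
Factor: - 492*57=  - 28044 = -2^2*3^2  *19^1*41^1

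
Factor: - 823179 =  - 3^1*7^1*39199^1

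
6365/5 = 1273=1273.00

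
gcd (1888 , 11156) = 4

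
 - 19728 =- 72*274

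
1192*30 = 35760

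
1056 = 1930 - 874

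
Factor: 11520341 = 7^3*33587^1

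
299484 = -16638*( - 18)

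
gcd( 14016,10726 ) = 2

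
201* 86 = 17286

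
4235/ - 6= - 4235/6 =- 705.83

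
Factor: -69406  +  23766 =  - 45640 = - 2^3 * 5^1*7^1*163^1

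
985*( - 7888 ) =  - 7769680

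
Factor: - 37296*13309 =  -496372464 = -2^4*3^2  *  7^1*37^1 * 13309^1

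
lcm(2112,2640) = 10560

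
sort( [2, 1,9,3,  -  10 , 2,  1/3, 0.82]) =[ - 10,1/3,0.82, 1, 2, 2,3, 9 ] 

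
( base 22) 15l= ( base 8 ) 1147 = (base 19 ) 1d7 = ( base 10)615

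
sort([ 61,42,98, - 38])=[ - 38,42, 61, 98 ]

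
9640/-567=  - 9640/567 = - 17.00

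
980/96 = 245/24 = 10.21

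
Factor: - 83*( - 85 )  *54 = 380970=2^1*3^3*5^1*17^1 * 83^1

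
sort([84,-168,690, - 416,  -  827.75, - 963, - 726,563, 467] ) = [ - 963, - 827.75, - 726, - 416, - 168, 84, 467, 563,690] 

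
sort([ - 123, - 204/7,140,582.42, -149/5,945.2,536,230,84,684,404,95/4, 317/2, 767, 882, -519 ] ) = [ - 519, - 123,  -  149/5, - 204/7,95/4, 84,  140,317/2,230,  404,536,582.42, 684 , 767,882,945.2]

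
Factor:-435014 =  - 2^1*199^1*1093^1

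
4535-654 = 3881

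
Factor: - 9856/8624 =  - 2^3*7^ ( - 1) = -8/7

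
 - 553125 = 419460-972585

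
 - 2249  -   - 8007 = 5758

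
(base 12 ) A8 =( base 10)128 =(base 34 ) 3Q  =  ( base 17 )79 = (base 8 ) 200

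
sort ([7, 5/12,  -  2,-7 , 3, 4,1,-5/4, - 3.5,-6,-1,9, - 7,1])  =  [-7,-7 ,-6, - 3.5,-2, - 5/4, - 1, 5/12,1, 1,3, 4,7,9]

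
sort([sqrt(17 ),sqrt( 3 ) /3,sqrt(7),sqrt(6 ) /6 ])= [ sqrt( 6)/6, sqrt( 3 )/3, sqrt( 7), sqrt(17)]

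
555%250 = 55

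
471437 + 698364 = 1169801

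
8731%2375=1606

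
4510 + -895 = 3615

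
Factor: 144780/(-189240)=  - 2^(-1)*83^ ( - 1 )*127^1=- 127/166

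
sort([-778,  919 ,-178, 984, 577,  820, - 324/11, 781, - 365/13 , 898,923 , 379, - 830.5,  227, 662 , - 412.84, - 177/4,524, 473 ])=[ - 830.5,  -  778, - 412.84, - 178, - 177/4, - 324/11, - 365/13,227, 379,473, 524, 577 , 662, 781,820,  898, 919, 923, 984]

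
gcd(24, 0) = 24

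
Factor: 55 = 5^1 * 11^1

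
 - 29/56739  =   - 1 + 56710/56739 = -0.00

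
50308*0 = 0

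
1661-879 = 782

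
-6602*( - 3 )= 19806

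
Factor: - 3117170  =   - 2^1*5^1*7^1*44531^1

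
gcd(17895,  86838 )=3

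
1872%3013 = 1872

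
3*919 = 2757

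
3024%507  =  489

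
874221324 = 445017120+429204204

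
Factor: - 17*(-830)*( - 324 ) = - 4571640 = -2^3*3^4*5^1*17^1*83^1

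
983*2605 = 2560715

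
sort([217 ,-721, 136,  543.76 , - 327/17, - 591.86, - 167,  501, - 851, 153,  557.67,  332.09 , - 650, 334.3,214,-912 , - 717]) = [- 912,  -  851, - 721,-717, - 650 , - 591.86,-167, - 327/17,136, 153, 214,  217,  332.09, 334.3, 501, 543.76, 557.67]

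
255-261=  - 6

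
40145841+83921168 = 124067009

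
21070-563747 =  - 542677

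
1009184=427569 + 581615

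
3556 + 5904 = 9460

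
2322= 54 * 43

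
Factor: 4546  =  2^1*2273^1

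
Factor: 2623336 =2^3*327917^1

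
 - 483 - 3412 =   -  3895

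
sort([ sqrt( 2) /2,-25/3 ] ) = [ - 25/3,  sqrt (2 )/2] 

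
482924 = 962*502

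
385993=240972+145021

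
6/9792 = 1/1632=0.00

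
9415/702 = 9415/702 = 13.41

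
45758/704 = 64 + 351/352   =  65.00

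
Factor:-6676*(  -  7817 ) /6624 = 2^(-3)*3^ ( - 2)*23^(-1 )*1669^1*7817^1 = 13046573/1656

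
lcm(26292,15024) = 105168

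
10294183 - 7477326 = 2816857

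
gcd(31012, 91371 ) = 1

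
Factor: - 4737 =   -  3^1*1579^1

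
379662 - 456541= - 76879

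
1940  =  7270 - 5330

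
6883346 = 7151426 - 268080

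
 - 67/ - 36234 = 67/36234 = 0.00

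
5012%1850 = 1312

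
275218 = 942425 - 667207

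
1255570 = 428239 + 827331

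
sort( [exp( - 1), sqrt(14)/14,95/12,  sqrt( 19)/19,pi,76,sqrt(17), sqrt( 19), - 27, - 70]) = [ - 70, - 27, sqrt(19 )/19 , sqrt ( 14) /14,exp( - 1),pi,sqrt(17 ),sqrt( 19),95/12,76]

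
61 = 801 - 740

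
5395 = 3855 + 1540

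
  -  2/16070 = -1/8035 = - 0.00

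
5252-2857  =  2395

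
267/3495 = 89/1165 = 0.08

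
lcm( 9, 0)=0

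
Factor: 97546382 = 2^1*233^1*209327^1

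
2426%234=86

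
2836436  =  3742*758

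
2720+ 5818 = 8538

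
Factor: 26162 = 2^1*103^1*127^1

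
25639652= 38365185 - 12725533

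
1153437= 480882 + 672555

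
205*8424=1726920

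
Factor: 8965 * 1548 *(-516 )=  - 2^4*3^3 *5^1*11^1*43^2  *163^1 = - 7160955120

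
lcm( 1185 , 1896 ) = 9480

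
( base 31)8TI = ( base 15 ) 283a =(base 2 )10000110011101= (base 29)a6l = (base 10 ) 8605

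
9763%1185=283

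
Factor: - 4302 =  - 2^1 * 3^2*239^1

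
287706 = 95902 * 3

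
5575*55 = 306625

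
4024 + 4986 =9010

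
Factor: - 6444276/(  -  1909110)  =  1074046/318185  =  2^1*5^ ( - 1 )*7^( - 1) * 9091^ (-1)*537023^1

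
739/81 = 739/81 = 9.12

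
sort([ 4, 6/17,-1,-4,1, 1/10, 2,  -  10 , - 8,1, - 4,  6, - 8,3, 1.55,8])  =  [ - 10, - 8, - 8, - 4, - 4, - 1,1/10, 6/17,  1,1,1.55, 2,3, 4, 6,8 ]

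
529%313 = 216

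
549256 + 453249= 1002505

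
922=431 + 491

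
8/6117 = 8/6117 = 0.00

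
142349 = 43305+99044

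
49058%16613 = 15832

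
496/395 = 496/395  =  1.26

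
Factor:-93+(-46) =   -  139^1 =- 139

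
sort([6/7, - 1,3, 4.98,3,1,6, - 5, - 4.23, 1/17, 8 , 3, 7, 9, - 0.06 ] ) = [-5, - 4.23, - 1, - 0.06, 1/17, 6/7,  1,3,3 , 3,4.98, 6,  7,8,  9]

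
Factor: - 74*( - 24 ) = 1776=2^4*3^1*37^1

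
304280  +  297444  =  601724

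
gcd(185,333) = 37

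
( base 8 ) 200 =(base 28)4g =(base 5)1003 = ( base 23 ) 5d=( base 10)128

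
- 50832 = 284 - 51116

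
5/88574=5/88574 = 0.00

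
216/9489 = 72/3163 = 0.02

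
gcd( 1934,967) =967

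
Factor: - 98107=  - 17^1*29^1*199^1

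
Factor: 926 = 2^1*463^1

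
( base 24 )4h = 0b1110001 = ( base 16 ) 71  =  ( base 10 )113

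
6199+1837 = 8036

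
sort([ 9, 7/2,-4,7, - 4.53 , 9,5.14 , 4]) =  [ - 4.53,-4,  7/2 , 4, 5.14, 7,9, 9]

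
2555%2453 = 102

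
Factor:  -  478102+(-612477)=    - 1090579 = - 7^1 * 155797^1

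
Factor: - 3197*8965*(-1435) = 41128685675 =5^2 * 7^1*11^1*23^1*41^1*139^1* 163^1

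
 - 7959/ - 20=397+19/20 = 397.95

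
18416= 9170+9246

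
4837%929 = 192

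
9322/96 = 97  +  5/48 = 97.10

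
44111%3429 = 2963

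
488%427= 61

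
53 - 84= - 31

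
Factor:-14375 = - 5^4*23^1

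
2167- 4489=  -  2322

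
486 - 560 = - 74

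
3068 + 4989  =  8057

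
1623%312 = 63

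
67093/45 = 67093/45 = 1490.96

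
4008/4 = 1002 = 1002.00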